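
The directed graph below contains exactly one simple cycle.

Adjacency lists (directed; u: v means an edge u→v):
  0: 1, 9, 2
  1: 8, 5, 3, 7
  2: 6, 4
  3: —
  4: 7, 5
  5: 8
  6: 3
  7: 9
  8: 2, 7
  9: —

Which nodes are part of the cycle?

2, 4, 5, 8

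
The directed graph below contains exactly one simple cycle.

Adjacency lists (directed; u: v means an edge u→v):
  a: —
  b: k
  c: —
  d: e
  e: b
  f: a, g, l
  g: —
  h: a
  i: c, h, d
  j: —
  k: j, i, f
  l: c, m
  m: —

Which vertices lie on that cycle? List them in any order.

DFS with gray/black marking from k:
k gray
  j gray
  j black
  i gray
    c gray
    c black
    h gray
      a gray
      a black
    h black
    d gray
      e gray
        b gray
          b→k: k is gray → back edge
Back edge closes the cycle k → i → d → e → b → k; its vertices are {b, d, e, i, k}.

b, d, e, i, k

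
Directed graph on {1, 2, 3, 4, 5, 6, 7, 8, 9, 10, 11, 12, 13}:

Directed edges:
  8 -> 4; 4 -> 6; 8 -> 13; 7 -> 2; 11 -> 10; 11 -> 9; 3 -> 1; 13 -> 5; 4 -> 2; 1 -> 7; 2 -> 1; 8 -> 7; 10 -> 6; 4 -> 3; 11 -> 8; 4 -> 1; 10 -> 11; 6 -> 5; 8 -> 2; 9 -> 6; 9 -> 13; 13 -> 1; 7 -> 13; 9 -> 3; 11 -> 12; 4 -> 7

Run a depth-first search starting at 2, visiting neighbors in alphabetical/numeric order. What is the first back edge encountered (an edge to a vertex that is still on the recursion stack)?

7->2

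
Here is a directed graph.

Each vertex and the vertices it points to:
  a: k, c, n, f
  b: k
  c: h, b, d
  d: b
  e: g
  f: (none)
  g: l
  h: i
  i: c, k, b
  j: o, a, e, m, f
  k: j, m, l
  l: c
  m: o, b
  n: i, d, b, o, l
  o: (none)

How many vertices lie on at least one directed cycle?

A vertex is on a directed cycle iff it belongs to a strongly connected component of size ≥ 2 (or has a self-loop).
The vertices on cycles are {a, b, c, d, e, g, h, i, j, k, l, m, n} — 13 in total.

13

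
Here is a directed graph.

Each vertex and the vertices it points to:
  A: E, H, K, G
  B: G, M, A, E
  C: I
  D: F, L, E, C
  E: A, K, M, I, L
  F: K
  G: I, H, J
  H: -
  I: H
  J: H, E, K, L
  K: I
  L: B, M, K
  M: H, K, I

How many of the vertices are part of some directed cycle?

6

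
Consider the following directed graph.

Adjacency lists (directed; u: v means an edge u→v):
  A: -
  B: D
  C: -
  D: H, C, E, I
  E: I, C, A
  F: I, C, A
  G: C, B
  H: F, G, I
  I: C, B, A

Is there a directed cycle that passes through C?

No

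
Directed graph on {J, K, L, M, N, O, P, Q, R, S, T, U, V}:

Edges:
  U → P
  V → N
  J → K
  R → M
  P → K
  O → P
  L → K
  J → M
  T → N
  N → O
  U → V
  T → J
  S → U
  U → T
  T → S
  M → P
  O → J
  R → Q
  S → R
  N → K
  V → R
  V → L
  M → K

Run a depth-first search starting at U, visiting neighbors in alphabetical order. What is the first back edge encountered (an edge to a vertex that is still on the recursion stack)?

DFS from U (visiting neighbors in alphabetical order); mark gray on enter, black on exit:
U gray
  P gray
    K gray
    K black
  P black
  T gray
    J gray
      J→K: K black — skip
      M gray
        M→K: K black — skip
        M→P: P black — skip
      M black
    J black
    N gray
      N→K: K black — skip
      O gray
        O→J: J black — skip
        O→P: P black — skip
      O black
    N black
    S gray
      R gray
        R→M: M black — skip
        Q gray
        Q black
      R black
      S→U: U is gray → back edge
First back edge: S → U.

S→U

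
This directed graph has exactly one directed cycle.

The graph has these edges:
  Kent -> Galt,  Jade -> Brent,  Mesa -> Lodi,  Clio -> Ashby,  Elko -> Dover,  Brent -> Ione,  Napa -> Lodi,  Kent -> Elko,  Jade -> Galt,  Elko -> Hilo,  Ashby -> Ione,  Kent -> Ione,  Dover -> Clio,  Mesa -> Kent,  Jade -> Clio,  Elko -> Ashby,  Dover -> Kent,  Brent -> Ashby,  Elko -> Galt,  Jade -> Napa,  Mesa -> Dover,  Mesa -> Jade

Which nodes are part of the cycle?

Elko, Kent, Dover

DFS with gray/black marking from Dover:
Dover gray
  Kent gray
    Elko gray
      Galt gray
      Galt black
      Ashby gray
        Ione gray
        Ione black
      Ashby black
      Hilo gray
      Hilo black
      Elko→Dover: Dover is gray → back edge
Back edge closes the cycle Dover → Kent → Elko → Dover; its vertices are {Elko, Kent, Dover}.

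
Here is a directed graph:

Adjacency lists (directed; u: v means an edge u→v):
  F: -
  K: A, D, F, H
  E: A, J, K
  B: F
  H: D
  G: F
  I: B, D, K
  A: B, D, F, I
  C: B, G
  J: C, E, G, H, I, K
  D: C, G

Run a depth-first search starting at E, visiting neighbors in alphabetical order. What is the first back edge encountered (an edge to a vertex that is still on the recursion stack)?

K->A

DFS from E (visiting neighbors in alphabetical order); mark gray on enter, black on exit:
E gray
  A gray
    B gray
      F gray
      F black
    B black
    D gray
      C gray
        C→B: B black — skip
        G gray
          G→F: F black — skip
        G black
      C black
      D→G: G black — skip
    D black
    A→F: F black — skip
    I gray
      I→B: B black — skip
      I→D: D black — skip
      K gray
        K→A: A is gray → back edge
First back edge: K → A.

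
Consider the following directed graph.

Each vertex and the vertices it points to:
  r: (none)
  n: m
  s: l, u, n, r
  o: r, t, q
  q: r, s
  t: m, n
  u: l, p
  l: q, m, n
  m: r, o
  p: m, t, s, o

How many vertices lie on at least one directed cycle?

A vertex is on a directed cycle iff it belongs to a strongly connected component of size ≥ 2 (or has a self-loop).
The vertices on cycles are {l, m, n, o, p, q, s, t, u} — 9 in total.

9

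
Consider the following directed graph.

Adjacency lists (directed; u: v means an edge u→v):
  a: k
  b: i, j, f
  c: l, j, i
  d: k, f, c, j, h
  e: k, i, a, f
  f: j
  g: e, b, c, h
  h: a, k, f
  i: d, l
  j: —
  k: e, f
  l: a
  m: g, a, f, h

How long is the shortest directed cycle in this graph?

For each vertex v, BFS finds the shortest path from v back to v.
The shortest such closed walk is e → k → e, length 2.

2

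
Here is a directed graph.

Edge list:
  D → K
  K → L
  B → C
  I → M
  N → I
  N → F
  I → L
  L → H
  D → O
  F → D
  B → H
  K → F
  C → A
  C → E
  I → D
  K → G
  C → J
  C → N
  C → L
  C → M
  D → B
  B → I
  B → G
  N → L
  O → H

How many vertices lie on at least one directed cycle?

7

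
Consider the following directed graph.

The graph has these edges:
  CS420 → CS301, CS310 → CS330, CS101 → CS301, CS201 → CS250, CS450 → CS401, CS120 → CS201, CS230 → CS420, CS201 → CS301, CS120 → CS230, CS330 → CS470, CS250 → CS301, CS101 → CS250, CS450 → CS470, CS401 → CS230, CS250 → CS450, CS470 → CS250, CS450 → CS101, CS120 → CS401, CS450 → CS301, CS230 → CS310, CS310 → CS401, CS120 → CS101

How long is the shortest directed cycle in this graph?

For each vertex v, BFS finds the shortest path from v back to v.
The shortest such closed walk is CS230 → CS310 → CS401 → CS230, length 3.

3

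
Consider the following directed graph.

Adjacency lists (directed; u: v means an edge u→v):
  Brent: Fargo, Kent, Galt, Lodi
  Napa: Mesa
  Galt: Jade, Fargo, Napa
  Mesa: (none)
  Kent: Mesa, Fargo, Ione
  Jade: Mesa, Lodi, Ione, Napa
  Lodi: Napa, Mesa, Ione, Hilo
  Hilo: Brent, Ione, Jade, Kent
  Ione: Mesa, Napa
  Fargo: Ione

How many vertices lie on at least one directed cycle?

5

A vertex is on a directed cycle iff it belongs to a strongly connected component of size ≥ 2 (or has a self-loop).
The vertices on cycles are {Galt, Hilo, Jade, Lodi, Brent} — 5 in total.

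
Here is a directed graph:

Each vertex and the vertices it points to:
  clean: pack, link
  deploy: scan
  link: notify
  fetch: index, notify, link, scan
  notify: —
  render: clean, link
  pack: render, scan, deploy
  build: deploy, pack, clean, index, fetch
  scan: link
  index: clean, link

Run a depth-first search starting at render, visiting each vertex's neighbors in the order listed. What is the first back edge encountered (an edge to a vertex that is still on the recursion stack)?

pack->render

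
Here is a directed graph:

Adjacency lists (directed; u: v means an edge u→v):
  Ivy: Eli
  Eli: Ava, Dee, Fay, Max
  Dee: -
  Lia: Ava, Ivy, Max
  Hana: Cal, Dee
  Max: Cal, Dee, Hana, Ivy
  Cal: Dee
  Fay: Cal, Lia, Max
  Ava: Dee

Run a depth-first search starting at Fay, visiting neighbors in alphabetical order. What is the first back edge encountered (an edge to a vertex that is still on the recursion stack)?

Eli->Fay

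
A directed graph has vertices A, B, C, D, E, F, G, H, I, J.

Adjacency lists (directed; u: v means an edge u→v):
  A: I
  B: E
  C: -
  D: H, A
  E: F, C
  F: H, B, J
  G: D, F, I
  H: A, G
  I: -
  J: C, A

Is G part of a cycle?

Yes

G is on a cycle iff G can reach itself via ≥1 edge.
G → D → H → G — yes.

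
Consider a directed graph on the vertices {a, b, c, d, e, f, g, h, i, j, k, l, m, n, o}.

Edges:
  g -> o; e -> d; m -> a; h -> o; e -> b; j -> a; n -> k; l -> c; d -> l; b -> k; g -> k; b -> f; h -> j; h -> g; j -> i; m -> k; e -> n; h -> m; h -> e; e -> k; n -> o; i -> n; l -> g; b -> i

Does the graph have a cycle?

No

DFS with white/gray/black marking, starting from f:
f gray
f black
a gray
a black
b gray
  i gray
    n gray
      k gray
      k black
      o gray
      o black
    n black
  i black
  b→f: f black — skip
  b→k: k black — skip
b black
c gray
c black
d gray
  l gray
    g gray
      g→o: o black — skip
      g→k: k black — skip
    g black
    l→c: c black — skip
  l black
d black
e gray
  e→d: d black — skip
  e→n: n black — skip
  e→k: k black — skip
  e→b: b black — skip
e black
h gray
  h→g: g black — skip
  j gray
    j→i: i black — skip
    j→a: a black — skip
  j black
  m gray
    m→a: a black — skip
    m→k: k black — skip
  m black
  h→e: e black — skip
  h→o: o black — skip
h black
Every edge goes to a white or black vertex — no back edge, so the graph is acyclic.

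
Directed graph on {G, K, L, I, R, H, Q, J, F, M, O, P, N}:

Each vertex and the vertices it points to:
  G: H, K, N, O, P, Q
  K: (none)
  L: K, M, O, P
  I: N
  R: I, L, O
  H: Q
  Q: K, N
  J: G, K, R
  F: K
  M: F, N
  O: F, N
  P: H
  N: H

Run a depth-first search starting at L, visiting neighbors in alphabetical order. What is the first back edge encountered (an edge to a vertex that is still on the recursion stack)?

Q→N

DFS from L (visiting neighbors in alphabetical order); mark gray on enter, black on exit:
L gray
  K gray
  K black
  M gray
    F gray
      F→K: K black — skip
    F black
    N gray
      H gray
        Q gray
          Q→K: K black — skip
          Q→N: N is gray → back edge
First back edge: Q → N.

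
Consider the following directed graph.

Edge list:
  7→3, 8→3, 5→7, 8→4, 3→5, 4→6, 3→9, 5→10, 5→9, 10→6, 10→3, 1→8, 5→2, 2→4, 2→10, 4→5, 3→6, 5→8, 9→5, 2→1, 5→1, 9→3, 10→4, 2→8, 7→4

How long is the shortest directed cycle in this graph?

For each vertex v, BFS finds the shortest path from v back to v.
The shortest such closed walk is 5 → 9 → 5, length 2.

2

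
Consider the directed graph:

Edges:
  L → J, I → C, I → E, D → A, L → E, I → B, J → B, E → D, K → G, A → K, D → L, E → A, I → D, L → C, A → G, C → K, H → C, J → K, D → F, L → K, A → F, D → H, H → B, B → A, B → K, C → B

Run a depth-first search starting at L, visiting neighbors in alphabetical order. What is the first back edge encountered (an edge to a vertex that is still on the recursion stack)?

D→L

DFS from L (visiting neighbors in alphabetical order); mark gray on enter, black on exit:
L gray
  C gray
    B gray
      A gray
        F gray
        F black
        G gray
        G black
        K gray
          K→G: G black — skip
        K black
      A black
      B→K: K black — skip
    B black
    C→K: K black — skip
  C black
  E gray
    E→A: A black — skip
    D gray
      D→A: A black — skip
      D→F: F black — skip
      H gray
        H→B: B black — skip
        H→C: C black — skip
      H black
      D→L: L is gray → back edge
First back edge: D → L.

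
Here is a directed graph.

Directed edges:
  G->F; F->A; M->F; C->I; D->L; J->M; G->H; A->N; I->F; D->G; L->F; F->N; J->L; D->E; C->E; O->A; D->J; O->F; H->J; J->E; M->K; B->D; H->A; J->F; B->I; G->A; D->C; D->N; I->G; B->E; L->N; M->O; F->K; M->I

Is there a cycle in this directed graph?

Yes

DFS with white/gray/black marking, starting from I:
I gray
  F gray
    A gray
      N gray
      N black
    A black
    F→N: N black — skip
    K gray
    K black
  F black
  G gray
    H gray
      H→A: A black — skip
      J gray
        J→F: F black — skip
        M gray
          M→I: I is gray → back edge
Back edge found, so a cycle exists: I → G → H → J → M → I.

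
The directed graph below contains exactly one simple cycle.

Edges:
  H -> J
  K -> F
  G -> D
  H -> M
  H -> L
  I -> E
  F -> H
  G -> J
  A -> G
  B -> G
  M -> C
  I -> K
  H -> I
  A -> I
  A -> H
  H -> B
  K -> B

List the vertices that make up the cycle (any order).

DFS with gray/black marking from H:
H gray
  L gray
  L black
  J gray
  J black
  I gray
    K gray
      F gray
        F→H: H is gray → back edge
Back edge closes the cycle H → I → K → F → H; its vertices are {F, H, I, K}.

F, H, I, K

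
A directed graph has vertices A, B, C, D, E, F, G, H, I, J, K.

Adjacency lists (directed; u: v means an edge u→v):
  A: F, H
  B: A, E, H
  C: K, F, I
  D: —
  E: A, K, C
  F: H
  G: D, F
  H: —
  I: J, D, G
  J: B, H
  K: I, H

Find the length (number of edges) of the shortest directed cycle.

5

For each vertex v, BFS finds the shortest path from v back to v.
The shortest such closed walk is E → K → I → J → B → E, length 5.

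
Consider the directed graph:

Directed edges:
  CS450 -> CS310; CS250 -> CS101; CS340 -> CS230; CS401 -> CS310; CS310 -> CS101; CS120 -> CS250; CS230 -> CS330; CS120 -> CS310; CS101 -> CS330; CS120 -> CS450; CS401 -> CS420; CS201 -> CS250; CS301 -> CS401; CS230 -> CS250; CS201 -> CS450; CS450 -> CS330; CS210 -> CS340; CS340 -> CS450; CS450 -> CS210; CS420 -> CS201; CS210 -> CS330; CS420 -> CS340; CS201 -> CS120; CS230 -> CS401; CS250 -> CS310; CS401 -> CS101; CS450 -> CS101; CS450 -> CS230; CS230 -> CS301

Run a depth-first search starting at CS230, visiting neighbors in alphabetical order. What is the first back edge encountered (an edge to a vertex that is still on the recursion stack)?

DFS from CS230 (visiting neighbors in alphabetical order); mark gray on enter, black on exit:
CS230 gray
  CS250 gray
    CS101 gray
      CS330 gray
      CS330 black
    CS101 black
    CS310 gray
      CS310→CS101: CS101 black — skip
    CS310 black
  CS250 black
  CS301 gray
    CS401 gray
      CS401→CS101: CS101 black — skip
      CS401→CS310: CS310 black — skip
      CS420 gray
        CS201 gray
          CS120 gray
            CS120→CS250: CS250 black — skip
            CS120→CS310: CS310 black — skip
            CS450 gray
              CS450→CS101: CS101 black — skip
              CS210 gray
                CS210→CS330: CS330 black — skip
                CS340 gray
                  CS340→CS230: CS230 is gray → back edge
First back edge: CS340 → CS230.

CS340->CS230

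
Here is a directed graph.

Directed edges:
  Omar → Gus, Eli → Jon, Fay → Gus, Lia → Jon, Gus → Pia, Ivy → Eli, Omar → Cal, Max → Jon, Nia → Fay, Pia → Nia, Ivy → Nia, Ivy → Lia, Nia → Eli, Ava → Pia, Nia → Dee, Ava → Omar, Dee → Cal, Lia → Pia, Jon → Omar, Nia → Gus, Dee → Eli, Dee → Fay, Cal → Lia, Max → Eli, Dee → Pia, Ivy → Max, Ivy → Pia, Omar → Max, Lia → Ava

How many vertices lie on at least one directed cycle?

12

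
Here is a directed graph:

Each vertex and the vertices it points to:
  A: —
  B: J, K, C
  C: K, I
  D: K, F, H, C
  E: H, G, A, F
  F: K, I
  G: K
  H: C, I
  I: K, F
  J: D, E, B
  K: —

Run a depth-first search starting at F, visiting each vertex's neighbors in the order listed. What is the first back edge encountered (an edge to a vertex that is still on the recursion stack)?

DFS from F (visiting each vertex's neighbors in the order listed); mark gray on enter, black on exit:
F gray
  K gray
  K black
  I gray
    I→K: K black — skip
    I→F: F is gray → back edge
First back edge: I → F.

I→F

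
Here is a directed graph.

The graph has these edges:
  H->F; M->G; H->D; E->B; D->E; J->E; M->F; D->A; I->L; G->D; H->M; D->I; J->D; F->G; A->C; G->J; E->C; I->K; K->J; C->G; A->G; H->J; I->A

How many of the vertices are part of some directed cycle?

8

A vertex is on a directed cycle iff it belongs to a strongly connected component of size ≥ 2 (or has a self-loop).
The vertices on cycles are {A, C, D, E, G, I, J, K} — 8 in total.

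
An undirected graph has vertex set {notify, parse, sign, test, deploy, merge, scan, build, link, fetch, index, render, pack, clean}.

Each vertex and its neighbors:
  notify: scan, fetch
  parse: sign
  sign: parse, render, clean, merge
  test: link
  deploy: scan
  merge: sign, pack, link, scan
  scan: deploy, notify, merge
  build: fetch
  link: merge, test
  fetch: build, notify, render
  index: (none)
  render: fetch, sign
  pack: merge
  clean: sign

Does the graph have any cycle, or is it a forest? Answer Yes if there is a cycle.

DFS, tracking each vertex's parent; an edge to a visited non-parent vertex closes a cycle.
Start from notify:
visit notify (parent –)
  visit scan (parent notify)
    visit deploy (parent scan)
      deploy–scan: parent, skip
    scan–notify: parent, skip
    visit merge (parent scan)
      visit sign (parent merge)
        visit parse (parent sign)
          parse–sign: parent, skip
        visit render (parent sign)
          visit fetch (parent render)
            visit build (parent fetch)
              build–fetch: parent, skip
            fetch–notify: notify visited and ≠ parent → cycle
Cycle: notify – scan – merge – sign – render – fetch – notify.

Yes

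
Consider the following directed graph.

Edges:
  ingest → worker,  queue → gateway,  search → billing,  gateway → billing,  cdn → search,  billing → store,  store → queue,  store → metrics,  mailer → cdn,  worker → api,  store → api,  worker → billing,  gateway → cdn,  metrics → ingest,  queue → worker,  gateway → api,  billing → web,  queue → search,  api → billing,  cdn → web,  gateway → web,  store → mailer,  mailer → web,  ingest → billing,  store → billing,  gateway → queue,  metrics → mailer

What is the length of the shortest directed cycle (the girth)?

2

For each vertex v, BFS finds the shortest path from v back to v.
The shortest such closed walk is store → billing → store, length 2.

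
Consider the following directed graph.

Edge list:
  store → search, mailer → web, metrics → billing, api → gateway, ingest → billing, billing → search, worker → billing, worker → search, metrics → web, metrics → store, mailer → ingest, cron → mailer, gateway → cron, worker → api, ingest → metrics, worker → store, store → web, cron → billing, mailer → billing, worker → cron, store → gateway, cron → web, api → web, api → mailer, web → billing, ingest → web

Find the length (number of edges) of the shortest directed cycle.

6

For each vertex v, BFS finds the shortest path from v back to v.
The shortest such closed walk is store → gateway → cron → mailer → ingest → metrics → store, length 6.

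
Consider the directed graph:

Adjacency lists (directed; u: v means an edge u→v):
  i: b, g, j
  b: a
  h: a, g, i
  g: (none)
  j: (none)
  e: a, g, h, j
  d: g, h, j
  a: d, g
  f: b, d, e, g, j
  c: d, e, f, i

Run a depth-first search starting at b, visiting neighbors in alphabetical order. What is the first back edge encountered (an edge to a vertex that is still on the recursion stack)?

DFS from b (visiting neighbors in alphabetical order); mark gray on enter, black on exit:
b gray
  a gray
    d gray
      g gray
      g black
      h gray
        h→a: a is gray → back edge
First back edge: h → a.

h->a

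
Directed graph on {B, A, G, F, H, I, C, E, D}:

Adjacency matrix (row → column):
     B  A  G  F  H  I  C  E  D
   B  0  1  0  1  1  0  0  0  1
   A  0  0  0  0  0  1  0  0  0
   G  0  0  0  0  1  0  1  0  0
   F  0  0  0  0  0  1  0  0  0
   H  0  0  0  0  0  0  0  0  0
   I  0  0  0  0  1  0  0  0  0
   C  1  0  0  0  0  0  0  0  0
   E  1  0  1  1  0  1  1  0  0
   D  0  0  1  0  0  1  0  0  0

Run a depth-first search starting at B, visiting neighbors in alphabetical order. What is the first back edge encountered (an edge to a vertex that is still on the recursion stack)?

C->B

DFS from B (visiting neighbors in alphabetical order); mark gray on enter, black on exit:
B gray
  A gray
    I gray
      H gray
      H black
    I black
  A black
  D gray
    G gray
      C gray
        C→B: B is gray → back edge
First back edge: C → B.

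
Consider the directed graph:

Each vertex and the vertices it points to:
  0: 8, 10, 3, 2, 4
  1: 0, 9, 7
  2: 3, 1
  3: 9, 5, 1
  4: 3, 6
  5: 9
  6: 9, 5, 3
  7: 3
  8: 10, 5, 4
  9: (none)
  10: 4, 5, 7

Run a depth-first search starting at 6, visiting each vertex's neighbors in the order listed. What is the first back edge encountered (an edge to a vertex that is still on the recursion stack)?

4→3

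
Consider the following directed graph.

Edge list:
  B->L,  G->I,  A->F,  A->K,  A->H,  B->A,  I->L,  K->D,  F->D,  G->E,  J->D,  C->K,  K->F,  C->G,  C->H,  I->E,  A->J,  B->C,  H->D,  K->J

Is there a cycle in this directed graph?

No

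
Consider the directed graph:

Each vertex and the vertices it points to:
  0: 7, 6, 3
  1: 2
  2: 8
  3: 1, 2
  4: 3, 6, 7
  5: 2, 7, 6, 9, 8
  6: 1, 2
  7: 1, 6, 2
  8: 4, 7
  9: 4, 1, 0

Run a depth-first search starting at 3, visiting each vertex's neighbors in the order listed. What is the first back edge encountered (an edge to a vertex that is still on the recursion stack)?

4->3

DFS from 3 (visiting each vertex's neighbors in the order listed); mark gray on enter, black on exit:
3 gray
  1 gray
    2 gray
      8 gray
        4 gray
          4→3: 3 is gray → back edge
First back edge: 4 → 3.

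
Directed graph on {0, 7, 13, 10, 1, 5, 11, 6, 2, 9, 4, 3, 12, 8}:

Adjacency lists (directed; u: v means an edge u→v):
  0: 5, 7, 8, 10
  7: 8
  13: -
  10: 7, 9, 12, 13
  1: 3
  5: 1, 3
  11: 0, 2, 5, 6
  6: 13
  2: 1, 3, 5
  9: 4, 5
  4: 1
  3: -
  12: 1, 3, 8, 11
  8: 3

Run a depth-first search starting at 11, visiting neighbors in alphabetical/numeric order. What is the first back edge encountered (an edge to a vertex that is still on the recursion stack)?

12->11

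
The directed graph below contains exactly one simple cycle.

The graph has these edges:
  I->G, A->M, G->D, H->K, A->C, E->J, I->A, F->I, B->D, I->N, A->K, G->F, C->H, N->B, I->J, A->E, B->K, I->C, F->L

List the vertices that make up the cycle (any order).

F, G, I

DFS with gray/black marking from F:
F gray
  I gray
    A gray
      C gray
        H gray
          K gray
          K black
        H black
      C black
      A→K: K black — skip
      E gray
        J gray
        J black
      E black
      M gray
      M black
    A black
    I→C: C black — skip
    G gray
      D gray
      D black
      G→F: F is gray → back edge
Back edge closes the cycle F → I → G → F; its vertices are {F, G, I}.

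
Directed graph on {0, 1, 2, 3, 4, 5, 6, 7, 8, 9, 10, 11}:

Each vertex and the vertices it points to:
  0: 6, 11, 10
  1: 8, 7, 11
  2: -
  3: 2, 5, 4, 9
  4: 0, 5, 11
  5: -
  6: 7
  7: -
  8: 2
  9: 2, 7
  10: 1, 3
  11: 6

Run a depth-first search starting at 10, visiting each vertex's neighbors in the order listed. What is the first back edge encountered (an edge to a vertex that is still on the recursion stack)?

0->10

DFS from 10 (visiting each vertex's neighbors in the order listed); mark gray on enter, black on exit:
10 gray
  1 gray
    8 gray
      2 gray
      2 black
    8 black
    7 gray
    7 black
    11 gray
      6 gray
        6→7: 7 black — skip
      6 black
    11 black
  1 black
  3 gray
    3→2: 2 black — skip
    5 gray
    5 black
    4 gray
      0 gray
        0→6: 6 black — skip
        0→11: 11 black — skip
        0→10: 10 is gray → back edge
First back edge: 0 → 10.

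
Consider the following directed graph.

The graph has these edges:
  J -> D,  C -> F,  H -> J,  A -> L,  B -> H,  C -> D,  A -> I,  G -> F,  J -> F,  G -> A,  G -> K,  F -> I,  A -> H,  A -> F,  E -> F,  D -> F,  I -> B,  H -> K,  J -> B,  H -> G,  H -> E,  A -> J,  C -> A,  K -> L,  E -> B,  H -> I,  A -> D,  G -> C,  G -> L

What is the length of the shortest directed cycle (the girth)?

3

For each vertex v, BFS finds the shortest path from v back to v.
The shortest such closed walk is G → A → H → G, length 3.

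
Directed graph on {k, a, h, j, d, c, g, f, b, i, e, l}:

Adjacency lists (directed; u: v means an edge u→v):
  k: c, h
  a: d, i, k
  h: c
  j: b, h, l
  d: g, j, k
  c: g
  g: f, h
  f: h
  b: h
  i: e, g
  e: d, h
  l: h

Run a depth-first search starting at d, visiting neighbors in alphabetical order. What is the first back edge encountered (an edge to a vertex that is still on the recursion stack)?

DFS from d (visiting neighbors in alphabetical order); mark gray on enter, black on exit:
d gray
  g gray
    f gray
      h gray
        c gray
          c→g: g is gray → back edge
First back edge: c → g.

c->g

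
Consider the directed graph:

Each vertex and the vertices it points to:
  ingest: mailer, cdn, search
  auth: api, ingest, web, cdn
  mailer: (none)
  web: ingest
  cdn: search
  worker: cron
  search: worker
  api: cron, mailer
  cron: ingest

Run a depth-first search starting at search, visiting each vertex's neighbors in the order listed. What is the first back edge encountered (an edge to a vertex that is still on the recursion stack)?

cdn->search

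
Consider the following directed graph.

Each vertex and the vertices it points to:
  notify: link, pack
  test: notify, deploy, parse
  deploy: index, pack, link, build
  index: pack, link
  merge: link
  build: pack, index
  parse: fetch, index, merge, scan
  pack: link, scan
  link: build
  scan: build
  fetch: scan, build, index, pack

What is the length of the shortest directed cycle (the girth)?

3

For each vertex v, BFS finds the shortest path from v back to v.
The shortest such closed walk is pack → link → build → pack, length 3.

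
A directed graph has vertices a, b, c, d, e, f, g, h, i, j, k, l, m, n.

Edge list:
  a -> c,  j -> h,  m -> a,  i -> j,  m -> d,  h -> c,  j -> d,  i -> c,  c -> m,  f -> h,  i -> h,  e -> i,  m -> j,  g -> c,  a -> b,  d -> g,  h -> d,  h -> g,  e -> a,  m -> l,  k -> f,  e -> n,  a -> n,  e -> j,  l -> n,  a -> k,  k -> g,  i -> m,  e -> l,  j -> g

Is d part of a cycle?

Yes

d is on a cycle iff d can reach itself via ≥1 edge.
d → g → c → m → d — yes.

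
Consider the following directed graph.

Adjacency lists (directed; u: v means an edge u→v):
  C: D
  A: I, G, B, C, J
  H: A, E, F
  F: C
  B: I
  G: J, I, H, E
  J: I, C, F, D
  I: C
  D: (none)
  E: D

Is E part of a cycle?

E lies on a cycle iff there is a path from E back to itself.
Exploring from E, it never reaches itself; equivalently, its strongly connected component is a singleton.

No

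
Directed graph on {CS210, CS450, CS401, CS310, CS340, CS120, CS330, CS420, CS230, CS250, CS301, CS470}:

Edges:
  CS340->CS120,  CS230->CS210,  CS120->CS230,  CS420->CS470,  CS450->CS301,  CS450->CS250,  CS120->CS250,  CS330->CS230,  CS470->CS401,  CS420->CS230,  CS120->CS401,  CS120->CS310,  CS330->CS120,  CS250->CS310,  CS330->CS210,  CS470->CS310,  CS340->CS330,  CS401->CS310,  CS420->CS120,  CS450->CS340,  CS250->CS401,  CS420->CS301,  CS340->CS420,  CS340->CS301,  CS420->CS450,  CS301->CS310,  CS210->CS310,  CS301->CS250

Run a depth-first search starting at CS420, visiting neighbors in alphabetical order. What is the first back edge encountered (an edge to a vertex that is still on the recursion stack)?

CS340->CS420

DFS from CS420 (visiting neighbors in alphabetical order); mark gray on enter, black on exit:
CS420 gray
  CS120 gray
    CS230 gray
      CS210 gray
        CS310 gray
        CS310 black
      CS210 black
    CS230 black
    CS250 gray
      CS250→CS310: CS310 black — skip
      CS401 gray
        CS401→CS310: CS310 black — skip
      CS401 black
    CS250 black
    CS120→CS310: CS310 black — skip
    CS120→CS401: CS401 black — skip
  CS120 black
  CS420→CS230: CS230 black — skip
  CS301 gray
    CS301→CS250: CS250 black — skip
    CS301→CS310: CS310 black — skip
  CS301 black
  CS450 gray
    CS450→CS250: CS250 black — skip
    CS450→CS301: CS301 black — skip
    CS340 gray
      CS340→CS120: CS120 black — skip
      CS340→CS301: CS301 black — skip
      CS330 gray
        CS330→CS120: CS120 black — skip
        CS330→CS210: CS210 black — skip
        CS330→CS230: CS230 black — skip
      CS330 black
      CS340→CS420: CS420 is gray → back edge
First back edge: CS340 → CS420.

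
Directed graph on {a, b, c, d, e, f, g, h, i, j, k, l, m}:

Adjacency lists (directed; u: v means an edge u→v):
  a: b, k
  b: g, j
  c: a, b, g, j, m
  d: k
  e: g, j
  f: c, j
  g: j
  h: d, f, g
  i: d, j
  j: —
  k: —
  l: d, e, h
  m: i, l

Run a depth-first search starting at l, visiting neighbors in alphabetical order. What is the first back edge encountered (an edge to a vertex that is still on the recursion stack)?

DFS from l (visiting neighbors in alphabetical order); mark gray on enter, black on exit:
l gray
  d gray
    k gray
    k black
  d black
  e gray
    g gray
      j gray
      j black
    g black
    e→j: j black — skip
  e black
  h gray
    h→d: d black — skip
    f gray
      c gray
        a gray
          b gray
            b→g: g black — skip
            b→j: j black — skip
          b black
          a→k: k black — skip
        a black
        c→b: b black — skip
        c→g: g black — skip
        c→j: j black — skip
        m gray
          i gray
            i→d: d black — skip
            i→j: j black — skip
          i black
          m→l: l is gray → back edge
First back edge: m → l.

m->l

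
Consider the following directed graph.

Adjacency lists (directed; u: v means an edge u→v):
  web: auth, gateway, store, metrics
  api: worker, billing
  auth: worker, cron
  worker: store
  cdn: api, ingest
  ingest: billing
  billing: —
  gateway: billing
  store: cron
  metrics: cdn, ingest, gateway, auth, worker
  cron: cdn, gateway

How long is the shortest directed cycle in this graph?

5

For each vertex v, BFS finds the shortest path from v back to v.
The shortest such closed walk is store → cron → cdn → api → worker → store, length 5.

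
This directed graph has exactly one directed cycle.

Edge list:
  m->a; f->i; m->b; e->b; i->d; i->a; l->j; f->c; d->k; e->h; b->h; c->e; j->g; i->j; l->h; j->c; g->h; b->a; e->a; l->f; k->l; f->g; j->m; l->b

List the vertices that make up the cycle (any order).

d, f, i, k, l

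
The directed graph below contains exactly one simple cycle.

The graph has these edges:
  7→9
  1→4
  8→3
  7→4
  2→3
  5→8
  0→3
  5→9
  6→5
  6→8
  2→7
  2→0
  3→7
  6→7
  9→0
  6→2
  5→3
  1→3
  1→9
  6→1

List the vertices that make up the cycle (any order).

DFS with gray/black marking from 7:
7 gray
  4 gray
  4 black
  9 gray
    0 gray
      3 gray
        3→7: 7 is gray → back edge
Back edge closes the cycle 7 → 9 → 0 → 3 → 7; its vertices are {0, 3, 7, 9}.

0, 3, 7, 9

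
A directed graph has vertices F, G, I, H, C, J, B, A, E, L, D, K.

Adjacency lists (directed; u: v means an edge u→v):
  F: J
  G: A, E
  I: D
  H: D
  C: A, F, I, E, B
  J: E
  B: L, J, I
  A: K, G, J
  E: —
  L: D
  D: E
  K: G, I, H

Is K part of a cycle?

K is on a cycle iff K can reach itself via ≥1 edge.
K → G → A → K — yes.

Yes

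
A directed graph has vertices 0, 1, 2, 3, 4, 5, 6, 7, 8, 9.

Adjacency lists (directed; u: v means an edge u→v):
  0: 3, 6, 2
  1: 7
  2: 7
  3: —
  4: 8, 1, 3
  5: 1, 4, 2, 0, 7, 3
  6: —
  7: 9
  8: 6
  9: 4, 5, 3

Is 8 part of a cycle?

8 lies on a cycle iff there is a path from 8 back to itself.
Exploring from 8, it never reaches itself; equivalently, its strongly connected component is a singleton.

No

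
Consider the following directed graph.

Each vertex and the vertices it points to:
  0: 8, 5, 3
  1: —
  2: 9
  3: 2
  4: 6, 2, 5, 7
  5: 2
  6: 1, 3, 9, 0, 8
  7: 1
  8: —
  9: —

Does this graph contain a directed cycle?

No

DFS with white/gray/black marking, starting from 9:
9 gray
9 black
0 gray
  8 gray
  8 black
  5 gray
    2 gray
      2→9: 9 black — skip
    2 black
  5 black
  3 gray
    3→2: 2 black — skip
  3 black
0 black
1 gray
1 black
4 gray
  6 gray
    6→1: 1 black — skip
    6→3: 3 black — skip
    6→9: 9 black — skip
    6→0: 0 black — skip
    6→8: 8 black — skip
  6 black
  4→2: 2 black — skip
  4→5: 5 black — skip
  7 gray
    7→1: 1 black — skip
  7 black
4 black
Every edge goes to a white or black vertex — no back edge, so the graph is acyclic.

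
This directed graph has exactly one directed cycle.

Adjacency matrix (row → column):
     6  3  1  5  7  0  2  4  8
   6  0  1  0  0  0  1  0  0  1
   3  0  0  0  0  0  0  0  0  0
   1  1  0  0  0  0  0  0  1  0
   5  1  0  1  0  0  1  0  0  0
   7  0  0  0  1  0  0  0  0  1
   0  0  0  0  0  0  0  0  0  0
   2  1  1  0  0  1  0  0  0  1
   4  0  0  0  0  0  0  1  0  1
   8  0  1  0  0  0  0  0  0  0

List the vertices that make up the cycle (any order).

DFS with gray/black marking from 5:
5 gray
  0 gray
  0 black
  6 gray
    8 gray
      3 gray
      3 black
    8 black
    6→0: 0 black — skip
    6→3: 3 black — skip
  6 black
  1 gray
    1→6: 6 black — skip
    4 gray
      2 gray
        2→3: 3 black — skip
        2→8: 8 black — skip
        2→6: 6 black — skip
        7 gray
          7→8: 8 black — skip
          7→5: 5 is gray → back edge
Back edge closes the cycle 5 → 1 → 4 → 2 → 7 → 5; its vertices are {1, 2, 4, 5, 7}.

1, 2, 4, 5, 7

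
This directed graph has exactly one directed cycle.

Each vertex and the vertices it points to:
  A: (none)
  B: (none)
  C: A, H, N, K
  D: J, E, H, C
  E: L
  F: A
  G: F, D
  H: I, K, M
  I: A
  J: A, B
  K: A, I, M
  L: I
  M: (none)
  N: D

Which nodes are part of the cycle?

C, D, N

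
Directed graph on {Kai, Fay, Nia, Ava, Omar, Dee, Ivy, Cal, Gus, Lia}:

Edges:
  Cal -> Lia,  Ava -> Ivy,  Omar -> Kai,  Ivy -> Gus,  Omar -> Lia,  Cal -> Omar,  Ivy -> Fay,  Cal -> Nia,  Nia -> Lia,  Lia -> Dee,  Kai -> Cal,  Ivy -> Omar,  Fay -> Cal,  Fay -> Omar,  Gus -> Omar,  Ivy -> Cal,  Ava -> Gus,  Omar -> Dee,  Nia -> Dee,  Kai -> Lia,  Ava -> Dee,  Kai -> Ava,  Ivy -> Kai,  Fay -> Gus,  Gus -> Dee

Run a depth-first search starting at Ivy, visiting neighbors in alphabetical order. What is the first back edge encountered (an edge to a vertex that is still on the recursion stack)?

Gus->Omar

DFS from Ivy (visiting neighbors in alphabetical order); mark gray on enter, black on exit:
Ivy gray
  Cal gray
    Lia gray
      Dee gray
      Dee black
    Lia black
    Nia gray
      Nia→Dee: Dee black — skip
      Nia→Lia: Lia black — skip
    Nia black
    Omar gray
      Omar→Dee: Dee black — skip
      Kai gray
        Ava gray
          Ava→Dee: Dee black — skip
          Gus gray
            Gus→Dee: Dee black — skip
            Gus→Omar: Omar is gray → back edge
First back edge: Gus → Omar.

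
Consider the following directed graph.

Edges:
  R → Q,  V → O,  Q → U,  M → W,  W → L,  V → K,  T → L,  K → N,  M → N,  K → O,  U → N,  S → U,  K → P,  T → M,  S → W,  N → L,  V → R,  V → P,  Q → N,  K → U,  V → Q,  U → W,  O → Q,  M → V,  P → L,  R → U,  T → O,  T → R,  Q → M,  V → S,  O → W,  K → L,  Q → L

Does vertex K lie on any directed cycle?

K is on a cycle iff K can reach itself via ≥1 edge.
K → O → Q → M → V → K — yes.

Yes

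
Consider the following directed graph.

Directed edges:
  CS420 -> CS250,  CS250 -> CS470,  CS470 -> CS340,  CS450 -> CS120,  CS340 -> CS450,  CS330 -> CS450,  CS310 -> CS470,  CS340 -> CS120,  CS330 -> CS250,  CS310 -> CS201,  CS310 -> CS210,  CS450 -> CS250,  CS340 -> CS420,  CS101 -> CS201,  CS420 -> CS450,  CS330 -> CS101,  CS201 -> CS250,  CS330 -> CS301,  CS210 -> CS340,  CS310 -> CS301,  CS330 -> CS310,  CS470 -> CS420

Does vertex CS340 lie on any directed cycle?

CS340 is on a cycle iff CS340 can reach itself via ≥1 edge.
CS340 → CS450 → CS250 → CS470 → CS340 — yes.

Yes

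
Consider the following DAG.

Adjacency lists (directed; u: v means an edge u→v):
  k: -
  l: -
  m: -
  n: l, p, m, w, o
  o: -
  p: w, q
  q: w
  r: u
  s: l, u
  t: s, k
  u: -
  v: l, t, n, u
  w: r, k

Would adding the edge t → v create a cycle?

Yes

Adding t→v creates a cycle iff v can already reach t.
Path from v: v → t.
So v → … → t → v is a cycle.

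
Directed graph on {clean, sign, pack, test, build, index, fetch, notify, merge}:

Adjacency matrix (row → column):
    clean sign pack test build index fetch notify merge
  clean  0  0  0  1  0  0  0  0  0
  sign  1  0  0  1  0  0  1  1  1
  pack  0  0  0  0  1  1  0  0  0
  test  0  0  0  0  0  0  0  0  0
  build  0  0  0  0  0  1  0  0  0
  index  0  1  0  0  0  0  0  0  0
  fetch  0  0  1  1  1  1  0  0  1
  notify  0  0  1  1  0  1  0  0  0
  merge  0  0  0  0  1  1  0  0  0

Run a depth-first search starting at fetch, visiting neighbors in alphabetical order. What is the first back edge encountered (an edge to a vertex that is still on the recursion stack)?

DFS from fetch (visiting neighbors in alphabetical order); mark gray on enter, black on exit:
fetch gray
  build gray
    index gray
      sign gray
        clean gray
          test gray
          test black
        clean black
        sign→fetch: fetch is gray → back edge
First back edge: sign → fetch.

sign→fetch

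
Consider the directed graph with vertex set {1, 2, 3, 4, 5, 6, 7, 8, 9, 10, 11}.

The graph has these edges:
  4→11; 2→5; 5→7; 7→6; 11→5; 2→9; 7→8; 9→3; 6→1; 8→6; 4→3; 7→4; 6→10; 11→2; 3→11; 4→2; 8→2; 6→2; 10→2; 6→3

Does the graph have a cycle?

DFS with white/gray/black marking, starting from 11:
11 gray
  5 gray
    7 gray
      4 gray
        4→11: 11 is gray → back edge
Back edge found, so a cycle exists: 11 → 5 → 7 → 4 → 11.

Yes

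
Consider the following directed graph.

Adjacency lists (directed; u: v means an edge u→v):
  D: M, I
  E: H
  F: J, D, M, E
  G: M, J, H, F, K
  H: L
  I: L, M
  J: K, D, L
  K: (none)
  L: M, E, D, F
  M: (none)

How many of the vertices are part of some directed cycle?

7

A vertex is on a directed cycle iff it belongs to a strongly connected component of size ≥ 2 (or has a self-loop).
The vertices on cycles are {D, E, F, H, I, J, L} — 7 in total.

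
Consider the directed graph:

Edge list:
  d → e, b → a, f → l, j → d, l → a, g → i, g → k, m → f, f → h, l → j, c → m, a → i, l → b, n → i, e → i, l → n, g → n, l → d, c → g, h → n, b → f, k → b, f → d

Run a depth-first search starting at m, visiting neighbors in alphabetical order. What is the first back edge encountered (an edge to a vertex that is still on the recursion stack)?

b->f

DFS from m (visiting neighbors in alphabetical order); mark gray on enter, black on exit:
m gray
  f gray
    d gray
      e gray
        i gray
        i black
      e black
    d black
    h gray
      n gray
        n→i: i black — skip
      n black
    h black
    l gray
      a gray
        a→i: i black — skip
      a black
      b gray
        b→a: a black — skip
        b→f: f is gray → back edge
First back edge: b → f.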